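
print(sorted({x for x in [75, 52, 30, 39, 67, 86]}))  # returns [30, 39, 52, 67, 75, 86]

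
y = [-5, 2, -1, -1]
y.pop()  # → -1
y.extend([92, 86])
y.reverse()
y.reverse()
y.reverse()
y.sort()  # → [-5, -1, 2, 86, 92]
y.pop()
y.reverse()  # [86, 2, -1, -5]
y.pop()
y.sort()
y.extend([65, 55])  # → [-1, 2, 86, 65, 55]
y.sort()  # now [-1, 2, 55, 65, 86]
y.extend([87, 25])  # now [-1, 2, 55, 65, 86, 87, 25]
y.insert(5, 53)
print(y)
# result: [-1, 2, 55, 65, 86, 53, 87, 25]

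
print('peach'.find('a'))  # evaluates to 2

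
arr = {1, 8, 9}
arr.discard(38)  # {1, 8, 9}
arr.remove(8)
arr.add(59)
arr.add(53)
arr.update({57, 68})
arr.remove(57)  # {1, 9, 53, 59, 68}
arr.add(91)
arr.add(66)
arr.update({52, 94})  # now {1, 9, 52, 53, 59, 66, 68, 91, 94}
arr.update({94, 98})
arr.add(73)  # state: {1, 9, 52, 53, 59, 66, 68, 73, 91, 94, 98}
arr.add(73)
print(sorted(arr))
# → [1, 9, 52, 53, 59, 66, 68, 73, 91, 94, 98]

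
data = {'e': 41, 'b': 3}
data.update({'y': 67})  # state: {'e': 41, 'b': 3, 'y': 67}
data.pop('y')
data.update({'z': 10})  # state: {'e': 41, 'b': 3, 'z': 10}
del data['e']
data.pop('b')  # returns 3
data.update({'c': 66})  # {'z': 10, 'c': 66}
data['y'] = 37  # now {'z': 10, 'c': 66, 'y': 37}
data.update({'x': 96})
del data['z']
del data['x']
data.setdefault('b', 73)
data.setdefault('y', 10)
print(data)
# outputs {'c': 66, 'y': 37, 'b': 73}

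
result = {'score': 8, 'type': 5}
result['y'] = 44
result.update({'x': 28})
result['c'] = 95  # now {'score': 8, 'type': 5, 'y': 44, 'x': 28, 'c': 95}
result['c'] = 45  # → {'score': 8, 'type': 5, 'y': 44, 'x': 28, 'c': 45}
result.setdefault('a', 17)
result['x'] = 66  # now {'score': 8, 'type': 5, 'y': 44, 'x': 66, 'c': 45, 'a': 17}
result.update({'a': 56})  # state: {'score': 8, 'type': 5, 'y': 44, 'x': 66, 'c': 45, 'a': 56}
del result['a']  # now {'score': 8, 'type': 5, 'y': 44, 'x': 66, 'c': 45}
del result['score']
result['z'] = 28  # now {'type': 5, 'y': 44, 'x': 66, 'c': 45, 'z': 28}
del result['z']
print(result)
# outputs {'type': 5, 'y': 44, 'x': 66, 'c': 45}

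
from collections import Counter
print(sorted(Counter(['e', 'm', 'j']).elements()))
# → ['e', 'j', 'm']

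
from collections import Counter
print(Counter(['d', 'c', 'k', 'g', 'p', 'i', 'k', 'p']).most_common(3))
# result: [('k', 2), ('p', 2), ('d', 1)]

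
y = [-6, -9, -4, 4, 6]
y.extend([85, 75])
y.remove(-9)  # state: [-6, -4, 4, 6, 85, 75]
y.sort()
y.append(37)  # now [-6, -4, 4, 6, 75, 85, 37]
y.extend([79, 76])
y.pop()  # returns 76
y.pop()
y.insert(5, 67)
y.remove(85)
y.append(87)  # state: [-6, -4, 4, 6, 75, 67, 37, 87]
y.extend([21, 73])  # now [-6, -4, 4, 6, 75, 67, 37, 87, 21, 73]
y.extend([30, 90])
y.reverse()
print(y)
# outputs [90, 30, 73, 21, 87, 37, 67, 75, 6, 4, -4, -6]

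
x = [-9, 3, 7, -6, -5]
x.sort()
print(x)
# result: [-9, -6, -5, 3, 7]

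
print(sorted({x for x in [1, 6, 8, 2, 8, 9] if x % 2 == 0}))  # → [2, 6, 8]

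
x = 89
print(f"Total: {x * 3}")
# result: Total: 267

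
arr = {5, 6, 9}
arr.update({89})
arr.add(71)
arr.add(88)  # {5, 6, 9, 71, 88, 89}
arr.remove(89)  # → {5, 6, 9, 71, 88}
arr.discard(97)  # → {5, 6, 9, 71, 88}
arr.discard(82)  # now {5, 6, 9, 71, 88}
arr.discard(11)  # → {5, 6, 9, 71, 88}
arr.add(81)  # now {5, 6, 9, 71, 81, 88}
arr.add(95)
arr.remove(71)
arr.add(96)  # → {5, 6, 9, 81, 88, 95, 96}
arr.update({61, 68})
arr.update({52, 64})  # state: {5, 6, 9, 52, 61, 64, 68, 81, 88, 95, 96}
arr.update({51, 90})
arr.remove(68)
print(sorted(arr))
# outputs [5, 6, 9, 51, 52, 61, 64, 81, 88, 90, 95, 96]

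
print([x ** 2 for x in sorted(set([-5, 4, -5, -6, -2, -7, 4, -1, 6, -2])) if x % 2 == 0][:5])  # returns [36, 4, 16, 36]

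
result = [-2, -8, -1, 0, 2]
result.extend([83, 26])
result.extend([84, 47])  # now [-2, -8, -1, 0, 2, 83, 26, 84, 47]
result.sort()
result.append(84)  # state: [-8, -2, -1, 0, 2, 26, 47, 83, 84, 84]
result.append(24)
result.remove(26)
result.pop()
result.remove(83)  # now [-8, -2, -1, 0, 2, 47, 84, 84]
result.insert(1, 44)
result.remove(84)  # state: [-8, 44, -2, -1, 0, 2, 47, 84]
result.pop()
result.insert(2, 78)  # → [-8, 44, 78, -2, -1, 0, 2, 47]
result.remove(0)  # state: [-8, 44, 78, -2, -1, 2, 47]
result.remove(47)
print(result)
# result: [-8, 44, 78, -2, -1, 2]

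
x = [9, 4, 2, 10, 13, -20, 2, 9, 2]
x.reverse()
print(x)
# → [2, 9, 2, -20, 13, 10, 2, 4, 9]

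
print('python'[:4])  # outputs pyth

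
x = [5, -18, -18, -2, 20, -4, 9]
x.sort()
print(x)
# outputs [-18, -18, -4, -2, 5, 9, 20]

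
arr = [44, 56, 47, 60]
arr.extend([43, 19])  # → [44, 56, 47, 60, 43, 19]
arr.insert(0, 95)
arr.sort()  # [19, 43, 44, 47, 56, 60, 95]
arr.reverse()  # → [95, 60, 56, 47, 44, 43, 19]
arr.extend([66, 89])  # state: [95, 60, 56, 47, 44, 43, 19, 66, 89]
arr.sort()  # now [19, 43, 44, 47, 56, 60, 66, 89, 95]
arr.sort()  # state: [19, 43, 44, 47, 56, 60, 66, 89, 95]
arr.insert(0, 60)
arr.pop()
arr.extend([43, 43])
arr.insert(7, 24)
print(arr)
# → [60, 19, 43, 44, 47, 56, 60, 24, 66, 89, 43, 43]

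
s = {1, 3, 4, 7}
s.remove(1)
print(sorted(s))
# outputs [3, 4, 7]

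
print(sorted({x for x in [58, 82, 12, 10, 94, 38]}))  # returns [10, 12, 38, 58, 82, 94]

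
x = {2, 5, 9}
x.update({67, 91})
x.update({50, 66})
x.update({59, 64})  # {2, 5, 9, 50, 59, 64, 66, 67, 91}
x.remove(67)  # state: {2, 5, 9, 50, 59, 64, 66, 91}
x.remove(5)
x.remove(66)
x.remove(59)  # {2, 9, 50, 64, 91}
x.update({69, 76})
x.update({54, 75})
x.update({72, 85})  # {2, 9, 50, 54, 64, 69, 72, 75, 76, 85, 91}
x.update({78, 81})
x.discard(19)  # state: {2, 9, 50, 54, 64, 69, 72, 75, 76, 78, 81, 85, 91}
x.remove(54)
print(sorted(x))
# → [2, 9, 50, 64, 69, 72, 75, 76, 78, 81, 85, 91]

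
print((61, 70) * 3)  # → (61, 70, 61, 70, 61, 70)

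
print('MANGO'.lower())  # mango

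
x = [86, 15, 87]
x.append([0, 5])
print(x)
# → [86, 15, 87, [0, 5]]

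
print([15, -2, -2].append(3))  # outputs None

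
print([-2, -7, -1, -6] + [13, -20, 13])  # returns [-2, -7, -1, -6, 13, -20, 13]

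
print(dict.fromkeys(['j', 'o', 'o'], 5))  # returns {'j': 5, 'o': 5}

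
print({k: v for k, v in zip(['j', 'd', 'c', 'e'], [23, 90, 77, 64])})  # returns {'j': 23, 'd': 90, 'c': 77, 'e': 64}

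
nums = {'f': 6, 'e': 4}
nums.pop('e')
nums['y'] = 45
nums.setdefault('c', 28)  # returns 28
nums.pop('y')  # 45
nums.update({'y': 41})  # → {'f': 6, 'c': 28, 'y': 41}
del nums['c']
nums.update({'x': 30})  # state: {'f': 6, 'y': 41, 'x': 30}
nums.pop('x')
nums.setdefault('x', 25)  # 25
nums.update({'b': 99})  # {'f': 6, 'y': 41, 'x': 25, 'b': 99}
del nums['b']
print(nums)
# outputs {'f': 6, 'y': 41, 'x': 25}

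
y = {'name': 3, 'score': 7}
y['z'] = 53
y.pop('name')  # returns 3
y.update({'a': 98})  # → {'score': 7, 'z': 53, 'a': 98}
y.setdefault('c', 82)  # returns 82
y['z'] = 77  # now {'score': 7, 'z': 77, 'a': 98, 'c': 82}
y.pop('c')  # 82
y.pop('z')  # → 77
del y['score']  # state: {'a': 98}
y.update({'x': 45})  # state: {'a': 98, 'x': 45}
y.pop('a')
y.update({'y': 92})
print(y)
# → {'x': 45, 'y': 92}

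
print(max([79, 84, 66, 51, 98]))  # 98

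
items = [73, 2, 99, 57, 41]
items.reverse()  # [41, 57, 99, 2, 73]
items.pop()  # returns 73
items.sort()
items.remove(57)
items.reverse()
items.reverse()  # [2, 41, 99]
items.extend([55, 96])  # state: [2, 41, 99, 55, 96]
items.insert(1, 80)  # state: [2, 80, 41, 99, 55, 96]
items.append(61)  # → [2, 80, 41, 99, 55, 96, 61]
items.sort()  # [2, 41, 55, 61, 80, 96, 99]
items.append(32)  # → [2, 41, 55, 61, 80, 96, 99, 32]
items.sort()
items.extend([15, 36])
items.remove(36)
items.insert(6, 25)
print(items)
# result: [2, 32, 41, 55, 61, 80, 25, 96, 99, 15]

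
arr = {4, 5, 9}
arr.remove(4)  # {5, 9}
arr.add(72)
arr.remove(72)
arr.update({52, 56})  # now {5, 9, 52, 56}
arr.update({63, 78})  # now {5, 9, 52, 56, 63, 78}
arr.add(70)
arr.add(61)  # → {5, 9, 52, 56, 61, 63, 70, 78}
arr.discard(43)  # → {5, 9, 52, 56, 61, 63, 70, 78}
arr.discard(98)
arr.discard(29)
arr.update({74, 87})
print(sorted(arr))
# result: [5, 9, 52, 56, 61, 63, 70, 74, 78, 87]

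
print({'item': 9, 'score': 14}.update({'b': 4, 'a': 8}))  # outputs None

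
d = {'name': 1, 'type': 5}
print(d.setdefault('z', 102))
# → 102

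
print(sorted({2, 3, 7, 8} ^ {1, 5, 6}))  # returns [1, 2, 3, 5, 6, 7, 8]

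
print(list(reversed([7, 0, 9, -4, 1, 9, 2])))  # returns [2, 9, 1, -4, 9, 0, 7]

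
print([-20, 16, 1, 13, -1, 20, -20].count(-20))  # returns 2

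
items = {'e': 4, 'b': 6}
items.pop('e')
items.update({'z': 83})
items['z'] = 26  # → {'b': 6, 'z': 26}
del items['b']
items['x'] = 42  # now {'z': 26, 'x': 42}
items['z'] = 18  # {'z': 18, 'x': 42}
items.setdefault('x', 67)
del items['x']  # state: {'z': 18}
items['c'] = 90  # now {'z': 18, 'c': 90}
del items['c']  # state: {'z': 18}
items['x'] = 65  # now {'z': 18, 'x': 65}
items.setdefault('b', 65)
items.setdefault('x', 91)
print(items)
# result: {'z': 18, 'x': 65, 'b': 65}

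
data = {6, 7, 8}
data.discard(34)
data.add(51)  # {6, 7, 8, 51}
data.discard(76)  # {6, 7, 8, 51}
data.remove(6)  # {7, 8, 51}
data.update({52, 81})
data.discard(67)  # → {7, 8, 51, 52, 81}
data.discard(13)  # {7, 8, 51, 52, 81}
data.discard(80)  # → {7, 8, 51, 52, 81}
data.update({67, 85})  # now {7, 8, 51, 52, 67, 81, 85}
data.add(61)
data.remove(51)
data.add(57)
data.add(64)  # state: {7, 8, 52, 57, 61, 64, 67, 81, 85}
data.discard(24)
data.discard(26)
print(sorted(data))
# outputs [7, 8, 52, 57, 61, 64, 67, 81, 85]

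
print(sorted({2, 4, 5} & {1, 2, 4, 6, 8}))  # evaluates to [2, 4]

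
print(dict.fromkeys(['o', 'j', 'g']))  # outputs {'o': None, 'j': None, 'g': None}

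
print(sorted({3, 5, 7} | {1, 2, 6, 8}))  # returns [1, 2, 3, 5, 6, 7, 8]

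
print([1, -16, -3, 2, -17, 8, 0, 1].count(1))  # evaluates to 2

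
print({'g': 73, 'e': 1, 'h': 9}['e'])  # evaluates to 1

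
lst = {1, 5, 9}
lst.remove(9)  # {1, 5}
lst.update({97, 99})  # {1, 5, 97, 99}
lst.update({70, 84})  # {1, 5, 70, 84, 97, 99}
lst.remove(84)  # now {1, 5, 70, 97, 99}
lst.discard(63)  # {1, 5, 70, 97, 99}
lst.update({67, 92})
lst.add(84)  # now {1, 5, 67, 70, 84, 92, 97, 99}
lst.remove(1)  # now {5, 67, 70, 84, 92, 97, 99}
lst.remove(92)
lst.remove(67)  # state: {5, 70, 84, 97, 99}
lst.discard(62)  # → {5, 70, 84, 97, 99}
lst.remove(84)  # {5, 70, 97, 99}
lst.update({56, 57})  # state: {5, 56, 57, 70, 97, 99}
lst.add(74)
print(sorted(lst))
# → [5, 56, 57, 70, 74, 97, 99]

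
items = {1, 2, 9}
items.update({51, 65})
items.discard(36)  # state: {1, 2, 9, 51, 65}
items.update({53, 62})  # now {1, 2, 9, 51, 53, 62, 65}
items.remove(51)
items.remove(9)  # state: {1, 2, 53, 62, 65}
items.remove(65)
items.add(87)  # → {1, 2, 53, 62, 87}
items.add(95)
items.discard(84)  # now {1, 2, 53, 62, 87, 95}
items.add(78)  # {1, 2, 53, 62, 78, 87, 95}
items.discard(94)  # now {1, 2, 53, 62, 78, 87, 95}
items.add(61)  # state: {1, 2, 53, 61, 62, 78, 87, 95}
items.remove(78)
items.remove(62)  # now {1, 2, 53, 61, 87, 95}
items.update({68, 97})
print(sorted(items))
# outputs [1, 2, 53, 61, 68, 87, 95, 97]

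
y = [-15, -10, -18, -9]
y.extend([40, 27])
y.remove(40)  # [-15, -10, -18, -9, 27]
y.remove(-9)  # [-15, -10, -18, 27]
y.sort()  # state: [-18, -15, -10, 27]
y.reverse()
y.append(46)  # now [27, -10, -15, -18, 46]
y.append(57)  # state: [27, -10, -15, -18, 46, 57]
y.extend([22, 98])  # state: [27, -10, -15, -18, 46, 57, 22, 98]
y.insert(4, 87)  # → [27, -10, -15, -18, 87, 46, 57, 22, 98]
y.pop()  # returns 98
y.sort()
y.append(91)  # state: [-18, -15, -10, 22, 27, 46, 57, 87, 91]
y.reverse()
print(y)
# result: [91, 87, 57, 46, 27, 22, -10, -15, -18]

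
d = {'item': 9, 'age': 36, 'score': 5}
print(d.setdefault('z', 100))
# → 100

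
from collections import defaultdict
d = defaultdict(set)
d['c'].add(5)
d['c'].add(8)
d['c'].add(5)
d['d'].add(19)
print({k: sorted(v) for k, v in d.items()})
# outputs {'c': [5, 8], 'd': [19]}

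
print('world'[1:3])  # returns or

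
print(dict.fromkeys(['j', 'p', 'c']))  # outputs {'j': None, 'p': None, 'c': None}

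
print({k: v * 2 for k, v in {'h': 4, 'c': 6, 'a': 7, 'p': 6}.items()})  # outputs {'h': 8, 'c': 12, 'a': 14, 'p': 12}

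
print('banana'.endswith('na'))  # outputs True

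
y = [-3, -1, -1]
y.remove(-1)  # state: [-3, -1]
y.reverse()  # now [-1, -3]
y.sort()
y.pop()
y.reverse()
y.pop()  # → -3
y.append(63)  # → [63]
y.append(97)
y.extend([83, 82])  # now [63, 97, 83, 82]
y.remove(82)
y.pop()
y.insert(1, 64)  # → [63, 64, 97]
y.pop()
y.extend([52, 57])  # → [63, 64, 52, 57]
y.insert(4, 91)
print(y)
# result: [63, 64, 52, 57, 91]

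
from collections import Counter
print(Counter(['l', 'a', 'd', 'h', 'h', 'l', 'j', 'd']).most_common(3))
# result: [('l', 2), ('d', 2), ('h', 2)]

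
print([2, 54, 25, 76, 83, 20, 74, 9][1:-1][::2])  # [54, 76, 20]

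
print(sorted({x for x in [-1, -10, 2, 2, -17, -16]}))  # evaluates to [-17, -16, -10, -1, 2]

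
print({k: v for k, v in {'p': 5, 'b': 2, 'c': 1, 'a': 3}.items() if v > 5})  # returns {}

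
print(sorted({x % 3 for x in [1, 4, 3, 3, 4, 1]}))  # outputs [0, 1]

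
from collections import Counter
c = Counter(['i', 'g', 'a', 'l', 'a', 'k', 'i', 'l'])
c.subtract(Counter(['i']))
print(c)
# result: Counter({'a': 2, 'l': 2, 'i': 1, 'g': 1, 'k': 1})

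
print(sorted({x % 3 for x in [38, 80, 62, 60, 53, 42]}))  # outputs [0, 2]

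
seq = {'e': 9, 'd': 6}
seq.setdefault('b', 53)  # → 53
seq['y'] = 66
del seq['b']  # {'e': 9, 'd': 6, 'y': 66}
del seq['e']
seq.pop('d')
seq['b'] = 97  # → {'y': 66, 'b': 97}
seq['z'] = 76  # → {'y': 66, 'b': 97, 'z': 76}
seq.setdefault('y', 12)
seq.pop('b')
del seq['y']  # {'z': 76}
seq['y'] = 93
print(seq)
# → {'z': 76, 'y': 93}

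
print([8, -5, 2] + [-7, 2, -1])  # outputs [8, -5, 2, -7, 2, -1]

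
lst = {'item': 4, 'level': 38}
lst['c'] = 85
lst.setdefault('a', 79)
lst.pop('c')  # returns 85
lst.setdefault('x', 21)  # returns 21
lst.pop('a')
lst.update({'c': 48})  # {'item': 4, 'level': 38, 'x': 21, 'c': 48}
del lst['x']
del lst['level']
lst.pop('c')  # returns 48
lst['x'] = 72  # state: {'item': 4, 'x': 72}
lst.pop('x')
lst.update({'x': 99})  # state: {'item': 4, 'x': 99}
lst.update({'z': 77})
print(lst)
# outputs {'item': 4, 'x': 99, 'z': 77}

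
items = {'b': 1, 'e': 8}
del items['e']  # {'b': 1}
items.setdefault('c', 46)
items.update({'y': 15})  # {'b': 1, 'c': 46, 'y': 15}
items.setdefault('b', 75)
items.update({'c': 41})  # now {'b': 1, 'c': 41, 'y': 15}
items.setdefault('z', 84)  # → 84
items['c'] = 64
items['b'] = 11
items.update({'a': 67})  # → {'b': 11, 'c': 64, 'y': 15, 'z': 84, 'a': 67}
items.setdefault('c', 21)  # 64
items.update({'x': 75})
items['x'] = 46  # {'b': 11, 'c': 64, 'y': 15, 'z': 84, 'a': 67, 'x': 46}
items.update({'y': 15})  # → {'b': 11, 'c': 64, 'y': 15, 'z': 84, 'a': 67, 'x': 46}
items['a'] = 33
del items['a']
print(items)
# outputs {'b': 11, 'c': 64, 'y': 15, 'z': 84, 'x': 46}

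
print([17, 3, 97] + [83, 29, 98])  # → [17, 3, 97, 83, 29, 98]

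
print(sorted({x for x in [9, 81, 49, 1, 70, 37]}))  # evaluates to [1, 9, 37, 49, 70, 81]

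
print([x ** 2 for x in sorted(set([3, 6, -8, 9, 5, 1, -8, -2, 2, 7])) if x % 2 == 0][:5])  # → [64, 4, 4, 36]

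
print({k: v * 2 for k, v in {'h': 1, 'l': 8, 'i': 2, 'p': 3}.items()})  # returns {'h': 2, 'l': 16, 'i': 4, 'p': 6}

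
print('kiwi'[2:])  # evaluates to wi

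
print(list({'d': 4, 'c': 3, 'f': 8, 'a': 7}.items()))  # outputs [('d', 4), ('c', 3), ('f', 8), ('a', 7)]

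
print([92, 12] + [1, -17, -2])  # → [92, 12, 1, -17, -2]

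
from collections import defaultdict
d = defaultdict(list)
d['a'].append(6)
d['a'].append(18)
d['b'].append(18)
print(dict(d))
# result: {'a': [6, 18], 'b': [18]}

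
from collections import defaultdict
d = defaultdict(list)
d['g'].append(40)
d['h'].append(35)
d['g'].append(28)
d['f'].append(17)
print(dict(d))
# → {'g': [40, 28], 'h': [35], 'f': [17]}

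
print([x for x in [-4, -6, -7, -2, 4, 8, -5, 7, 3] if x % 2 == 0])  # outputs [-4, -6, -2, 4, 8]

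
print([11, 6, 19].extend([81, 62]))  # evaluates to None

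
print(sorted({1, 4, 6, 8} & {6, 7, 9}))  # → [6]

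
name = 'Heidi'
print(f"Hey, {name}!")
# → Hey, Heidi!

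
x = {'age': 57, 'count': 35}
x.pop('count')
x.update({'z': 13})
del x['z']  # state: {'age': 57}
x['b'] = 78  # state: {'age': 57, 'b': 78}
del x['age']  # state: {'b': 78}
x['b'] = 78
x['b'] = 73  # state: {'b': 73}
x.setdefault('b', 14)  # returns 73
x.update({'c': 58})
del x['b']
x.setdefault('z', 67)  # 67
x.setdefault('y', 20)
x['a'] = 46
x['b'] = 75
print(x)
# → {'c': 58, 'z': 67, 'y': 20, 'a': 46, 'b': 75}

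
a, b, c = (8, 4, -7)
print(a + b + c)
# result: 5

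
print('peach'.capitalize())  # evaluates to Peach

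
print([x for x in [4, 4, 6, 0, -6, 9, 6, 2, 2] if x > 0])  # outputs [4, 4, 6, 9, 6, 2, 2]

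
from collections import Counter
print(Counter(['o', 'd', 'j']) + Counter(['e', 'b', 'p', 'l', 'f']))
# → Counter({'o': 1, 'd': 1, 'j': 1, 'e': 1, 'b': 1, 'p': 1, 'l': 1, 'f': 1})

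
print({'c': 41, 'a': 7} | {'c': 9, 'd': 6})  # {'c': 9, 'a': 7, 'd': 6}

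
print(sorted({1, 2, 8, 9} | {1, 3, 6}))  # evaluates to [1, 2, 3, 6, 8, 9]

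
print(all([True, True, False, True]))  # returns False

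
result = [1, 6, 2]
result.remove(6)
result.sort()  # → [1, 2]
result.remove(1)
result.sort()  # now [2]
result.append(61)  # [2, 61]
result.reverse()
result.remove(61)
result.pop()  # 2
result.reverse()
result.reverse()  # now []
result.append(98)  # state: [98]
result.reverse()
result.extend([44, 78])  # [98, 44, 78]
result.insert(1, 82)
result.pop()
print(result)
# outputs [98, 82, 44]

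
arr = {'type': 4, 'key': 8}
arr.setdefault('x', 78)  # 78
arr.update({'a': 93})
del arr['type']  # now {'key': 8, 'x': 78, 'a': 93}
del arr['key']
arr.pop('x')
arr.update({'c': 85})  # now {'a': 93, 'c': 85}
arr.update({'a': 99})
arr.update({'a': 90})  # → {'a': 90, 'c': 85}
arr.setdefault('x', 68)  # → 68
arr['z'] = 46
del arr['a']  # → {'c': 85, 'x': 68, 'z': 46}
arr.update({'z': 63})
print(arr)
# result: {'c': 85, 'x': 68, 'z': 63}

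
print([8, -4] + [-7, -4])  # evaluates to [8, -4, -7, -4]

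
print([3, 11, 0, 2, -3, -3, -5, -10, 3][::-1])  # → [3, -10, -5, -3, -3, 2, 0, 11, 3]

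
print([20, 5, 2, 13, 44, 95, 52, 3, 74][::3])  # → [20, 13, 52]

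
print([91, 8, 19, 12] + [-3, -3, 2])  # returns [91, 8, 19, 12, -3, -3, 2]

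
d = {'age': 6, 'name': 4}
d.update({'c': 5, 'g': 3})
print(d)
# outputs {'age': 6, 'name': 4, 'c': 5, 'g': 3}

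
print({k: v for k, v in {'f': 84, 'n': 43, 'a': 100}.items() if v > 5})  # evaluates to {'f': 84, 'n': 43, 'a': 100}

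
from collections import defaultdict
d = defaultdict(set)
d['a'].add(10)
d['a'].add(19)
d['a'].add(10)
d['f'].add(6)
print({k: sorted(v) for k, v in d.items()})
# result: {'a': [10, 19], 'f': [6]}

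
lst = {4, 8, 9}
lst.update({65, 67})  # {4, 8, 9, 65, 67}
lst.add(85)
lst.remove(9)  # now {4, 8, 65, 67, 85}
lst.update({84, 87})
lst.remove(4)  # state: {8, 65, 67, 84, 85, 87}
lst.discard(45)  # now {8, 65, 67, 84, 85, 87}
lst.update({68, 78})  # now {8, 65, 67, 68, 78, 84, 85, 87}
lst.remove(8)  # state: {65, 67, 68, 78, 84, 85, 87}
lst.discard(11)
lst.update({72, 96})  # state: {65, 67, 68, 72, 78, 84, 85, 87, 96}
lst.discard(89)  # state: {65, 67, 68, 72, 78, 84, 85, 87, 96}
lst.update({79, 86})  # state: {65, 67, 68, 72, 78, 79, 84, 85, 86, 87, 96}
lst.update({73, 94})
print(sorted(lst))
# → [65, 67, 68, 72, 73, 78, 79, 84, 85, 86, 87, 94, 96]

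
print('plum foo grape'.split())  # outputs ['plum', 'foo', 'grape']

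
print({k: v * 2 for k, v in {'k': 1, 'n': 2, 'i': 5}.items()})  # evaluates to {'k': 2, 'n': 4, 'i': 10}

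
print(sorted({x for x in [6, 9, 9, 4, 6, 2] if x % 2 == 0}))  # [2, 4, 6]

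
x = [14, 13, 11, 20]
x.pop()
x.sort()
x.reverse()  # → [14, 13, 11]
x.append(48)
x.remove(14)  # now [13, 11, 48]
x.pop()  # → 48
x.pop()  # 11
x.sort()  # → [13]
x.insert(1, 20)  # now [13, 20]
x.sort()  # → [13, 20]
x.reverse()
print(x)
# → [20, 13]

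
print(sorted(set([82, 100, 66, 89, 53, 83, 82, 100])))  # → [53, 66, 82, 83, 89, 100]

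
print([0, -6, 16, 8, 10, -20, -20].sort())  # None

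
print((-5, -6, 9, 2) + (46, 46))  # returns (-5, -6, 9, 2, 46, 46)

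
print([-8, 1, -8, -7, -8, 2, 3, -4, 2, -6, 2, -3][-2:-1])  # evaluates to [2]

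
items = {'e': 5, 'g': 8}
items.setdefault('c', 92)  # 92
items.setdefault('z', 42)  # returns 42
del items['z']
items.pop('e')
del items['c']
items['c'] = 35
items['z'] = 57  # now {'g': 8, 'c': 35, 'z': 57}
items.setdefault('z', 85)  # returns 57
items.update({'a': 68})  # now {'g': 8, 'c': 35, 'z': 57, 'a': 68}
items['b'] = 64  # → {'g': 8, 'c': 35, 'z': 57, 'a': 68, 'b': 64}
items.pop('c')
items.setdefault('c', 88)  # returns 88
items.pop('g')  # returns 8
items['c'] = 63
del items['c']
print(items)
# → {'z': 57, 'a': 68, 'b': 64}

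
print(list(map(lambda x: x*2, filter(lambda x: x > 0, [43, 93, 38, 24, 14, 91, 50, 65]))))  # [86, 186, 76, 48, 28, 182, 100, 130]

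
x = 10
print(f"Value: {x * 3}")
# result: Value: 30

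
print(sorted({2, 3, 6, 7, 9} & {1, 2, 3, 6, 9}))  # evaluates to [2, 3, 6, 9]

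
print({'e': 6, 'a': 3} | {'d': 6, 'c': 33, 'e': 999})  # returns {'e': 999, 'a': 3, 'd': 6, 'c': 33}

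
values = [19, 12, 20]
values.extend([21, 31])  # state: [19, 12, 20, 21, 31]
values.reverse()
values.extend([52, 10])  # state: [31, 21, 20, 12, 19, 52, 10]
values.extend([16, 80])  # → [31, 21, 20, 12, 19, 52, 10, 16, 80]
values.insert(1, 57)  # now [31, 57, 21, 20, 12, 19, 52, 10, 16, 80]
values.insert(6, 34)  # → [31, 57, 21, 20, 12, 19, 34, 52, 10, 16, 80]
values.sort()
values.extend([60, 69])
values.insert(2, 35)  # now [10, 12, 35, 16, 19, 20, 21, 31, 34, 52, 57, 80, 60, 69]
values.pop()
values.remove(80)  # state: [10, 12, 35, 16, 19, 20, 21, 31, 34, 52, 57, 60]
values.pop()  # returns 60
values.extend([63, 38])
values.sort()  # [10, 12, 16, 19, 20, 21, 31, 34, 35, 38, 52, 57, 63]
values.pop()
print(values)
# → [10, 12, 16, 19, 20, 21, 31, 34, 35, 38, 52, 57]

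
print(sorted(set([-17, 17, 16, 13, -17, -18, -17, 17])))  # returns [-18, -17, 13, 16, 17]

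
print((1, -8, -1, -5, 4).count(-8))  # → 1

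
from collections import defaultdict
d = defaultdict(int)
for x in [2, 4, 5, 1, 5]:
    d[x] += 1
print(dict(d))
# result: {2: 1, 4: 1, 5: 2, 1: 1}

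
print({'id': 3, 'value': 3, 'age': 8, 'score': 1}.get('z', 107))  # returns 107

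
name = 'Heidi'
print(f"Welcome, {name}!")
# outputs Welcome, Heidi!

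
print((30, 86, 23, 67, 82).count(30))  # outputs 1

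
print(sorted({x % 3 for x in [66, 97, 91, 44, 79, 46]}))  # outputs [0, 1, 2]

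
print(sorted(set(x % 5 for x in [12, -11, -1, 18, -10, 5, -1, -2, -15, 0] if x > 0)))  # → [0, 2, 3]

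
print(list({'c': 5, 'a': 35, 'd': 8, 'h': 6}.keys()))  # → ['c', 'a', 'd', 'h']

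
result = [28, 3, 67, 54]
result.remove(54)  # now [28, 3, 67]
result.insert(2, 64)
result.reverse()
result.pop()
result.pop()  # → 3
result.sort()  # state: [64, 67]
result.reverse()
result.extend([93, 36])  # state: [67, 64, 93, 36]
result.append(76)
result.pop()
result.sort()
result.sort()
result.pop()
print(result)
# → [36, 64, 67]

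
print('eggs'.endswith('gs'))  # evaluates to True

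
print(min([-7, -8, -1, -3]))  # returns -8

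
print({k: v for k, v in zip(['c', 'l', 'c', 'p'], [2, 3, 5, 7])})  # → {'c': 5, 'l': 3, 'p': 7}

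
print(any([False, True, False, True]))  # True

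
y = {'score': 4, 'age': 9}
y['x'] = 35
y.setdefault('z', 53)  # 53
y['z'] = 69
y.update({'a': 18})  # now {'score': 4, 'age': 9, 'x': 35, 'z': 69, 'a': 18}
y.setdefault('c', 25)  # 25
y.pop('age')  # 9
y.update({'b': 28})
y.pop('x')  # 35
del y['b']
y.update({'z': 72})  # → {'score': 4, 'z': 72, 'a': 18, 'c': 25}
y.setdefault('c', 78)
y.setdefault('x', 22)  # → 22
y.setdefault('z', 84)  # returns 72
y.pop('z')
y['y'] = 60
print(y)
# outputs {'score': 4, 'a': 18, 'c': 25, 'x': 22, 'y': 60}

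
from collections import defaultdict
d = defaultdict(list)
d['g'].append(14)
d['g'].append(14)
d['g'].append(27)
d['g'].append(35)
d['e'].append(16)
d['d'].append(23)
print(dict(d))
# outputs {'g': [14, 14, 27, 35], 'e': [16], 'd': [23]}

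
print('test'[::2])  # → ts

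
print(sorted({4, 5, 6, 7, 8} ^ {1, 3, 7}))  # [1, 3, 4, 5, 6, 8]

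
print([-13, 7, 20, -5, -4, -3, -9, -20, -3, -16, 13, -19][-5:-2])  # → [-20, -3, -16]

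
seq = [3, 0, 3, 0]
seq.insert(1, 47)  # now [3, 47, 0, 3, 0]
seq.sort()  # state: [0, 0, 3, 3, 47]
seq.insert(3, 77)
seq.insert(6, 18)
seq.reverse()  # [18, 47, 3, 77, 3, 0, 0]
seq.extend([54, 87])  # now [18, 47, 3, 77, 3, 0, 0, 54, 87]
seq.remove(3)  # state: [18, 47, 77, 3, 0, 0, 54, 87]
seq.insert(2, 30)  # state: [18, 47, 30, 77, 3, 0, 0, 54, 87]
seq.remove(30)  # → [18, 47, 77, 3, 0, 0, 54, 87]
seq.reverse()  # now [87, 54, 0, 0, 3, 77, 47, 18]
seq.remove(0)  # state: [87, 54, 0, 3, 77, 47, 18]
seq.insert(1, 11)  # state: [87, 11, 54, 0, 3, 77, 47, 18]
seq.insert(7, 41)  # [87, 11, 54, 0, 3, 77, 47, 41, 18]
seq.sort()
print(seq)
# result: [0, 3, 11, 18, 41, 47, 54, 77, 87]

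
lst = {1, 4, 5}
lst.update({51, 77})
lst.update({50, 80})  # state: {1, 4, 5, 50, 51, 77, 80}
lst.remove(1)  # {4, 5, 50, 51, 77, 80}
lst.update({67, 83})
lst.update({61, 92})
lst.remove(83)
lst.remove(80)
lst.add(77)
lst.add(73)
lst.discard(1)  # {4, 5, 50, 51, 61, 67, 73, 77, 92}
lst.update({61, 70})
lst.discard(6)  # {4, 5, 50, 51, 61, 67, 70, 73, 77, 92}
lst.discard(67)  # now {4, 5, 50, 51, 61, 70, 73, 77, 92}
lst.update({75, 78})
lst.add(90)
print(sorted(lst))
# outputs [4, 5, 50, 51, 61, 70, 73, 75, 77, 78, 90, 92]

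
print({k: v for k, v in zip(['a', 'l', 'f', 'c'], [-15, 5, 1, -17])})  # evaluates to {'a': -15, 'l': 5, 'f': 1, 'c': -17}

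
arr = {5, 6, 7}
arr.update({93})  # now {5, 6, 7, 93}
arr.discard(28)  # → {5, 6, 7, 93}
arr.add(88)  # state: {5, 6, 7, 88, 93}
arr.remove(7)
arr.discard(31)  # {5, 6, 88, 93}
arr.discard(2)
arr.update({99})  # {5, 6, 88, 93, 99}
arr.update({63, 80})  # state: {5, 6, 63, 80, 88, 93, 99}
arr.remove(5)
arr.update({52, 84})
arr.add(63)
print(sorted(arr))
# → [6, 52, 63, 80, 84, 88, 93, 99]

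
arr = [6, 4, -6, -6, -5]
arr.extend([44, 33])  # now [6, 4, -6, -6, -5, 44, 33]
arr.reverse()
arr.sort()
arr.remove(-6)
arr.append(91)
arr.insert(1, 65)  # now [-6, 65, -5, 4, 6, 33, 44, 91]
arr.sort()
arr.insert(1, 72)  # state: [-6, 72, -5, 4, 6, 33, 44, 65, 91]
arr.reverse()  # [91, 65, 44, 33, 6, 4, -5, 72, -6]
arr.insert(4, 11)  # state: [91, 65, 44, 33, 11, 6, 4, -5, 72, -6]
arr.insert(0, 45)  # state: [45, 91, 65, 44, 33, 11, 6, 4, -5, 72, -6]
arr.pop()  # -6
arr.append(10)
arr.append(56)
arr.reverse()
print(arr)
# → [56, 10, 72, -5, 4, 6, 11, 33, 44, 65, 91, 45]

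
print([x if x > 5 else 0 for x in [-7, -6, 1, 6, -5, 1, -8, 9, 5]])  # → [0, 0, 0, 6, 0, 0, 0, 9, 0]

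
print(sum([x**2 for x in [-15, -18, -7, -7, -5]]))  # 672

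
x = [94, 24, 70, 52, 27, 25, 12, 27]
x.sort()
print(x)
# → [12, 24, 25, 27, 27, 52, 70, 94]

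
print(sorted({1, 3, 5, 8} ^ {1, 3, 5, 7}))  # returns [7, 8]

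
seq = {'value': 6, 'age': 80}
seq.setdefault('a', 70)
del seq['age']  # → {'value': 6, 'a': 70}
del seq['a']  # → {'value': 6}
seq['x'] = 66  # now {'value': 6, 'x': 66}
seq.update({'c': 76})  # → {'value': 6, 'x': 66, 'c': 76}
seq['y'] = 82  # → {'value': 6, 'x': 66, 'c': 76, 'y': 82}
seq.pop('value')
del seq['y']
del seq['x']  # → {'c': 76}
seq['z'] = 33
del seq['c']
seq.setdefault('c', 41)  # 41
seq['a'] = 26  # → {'z': 33, 'c': 41, 'a': 26}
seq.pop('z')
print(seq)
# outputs {'c': 41, 'a': 26}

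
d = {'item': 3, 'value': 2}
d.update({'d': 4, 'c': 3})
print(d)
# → {'item': 3, 'value': 2, 'd': 4, 'c': 3}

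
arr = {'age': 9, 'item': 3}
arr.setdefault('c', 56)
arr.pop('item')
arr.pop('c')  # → 56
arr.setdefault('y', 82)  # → 82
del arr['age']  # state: {'y': 82}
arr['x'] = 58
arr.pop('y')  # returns 82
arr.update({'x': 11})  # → {'x': 11}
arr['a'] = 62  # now {'x': 11, 'a': 62}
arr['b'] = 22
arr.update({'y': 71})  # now {'x': 11, 'a': 62, 'b': 22, 'y': 71}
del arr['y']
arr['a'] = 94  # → {'x': 11, 'a': 94, 'b': 22}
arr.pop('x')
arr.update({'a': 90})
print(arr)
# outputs {'a': 90, 'b': 22}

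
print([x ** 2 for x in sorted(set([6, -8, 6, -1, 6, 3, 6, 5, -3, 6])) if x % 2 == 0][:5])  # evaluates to [64, 36]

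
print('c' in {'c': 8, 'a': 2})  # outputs True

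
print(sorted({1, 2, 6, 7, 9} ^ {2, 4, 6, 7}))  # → [1, 4, 9]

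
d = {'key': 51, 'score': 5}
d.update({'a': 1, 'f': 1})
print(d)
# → {'key': 51, 'score': 5, 'a': 1, 'f': 1}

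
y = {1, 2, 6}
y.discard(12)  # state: {1, 2, 6}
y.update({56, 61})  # {1, 2, 6, 56, 61}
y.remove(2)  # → {1, 6, 56, 61}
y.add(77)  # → {1, 6, 56, 61, 77}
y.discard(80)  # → {1, 6, 56, 61, 77}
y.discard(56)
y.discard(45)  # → {1, 6, 61, 77}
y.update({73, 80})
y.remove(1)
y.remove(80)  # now {6, 61, 73, 77}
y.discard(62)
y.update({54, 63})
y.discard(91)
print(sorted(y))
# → [6, 54, 61, 63, 73, 77]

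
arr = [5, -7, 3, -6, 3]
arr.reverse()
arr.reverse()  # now [5, -7, 3, -6, 3]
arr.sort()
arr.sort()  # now [-7, -6, 3, 3, 5]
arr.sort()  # [-7, -6, 3, 3, 5]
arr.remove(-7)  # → [-6, 3, 3, 5]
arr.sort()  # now [-6, 3, 3, 5]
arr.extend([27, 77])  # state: [-6, 3, 3, 5, 27, 77]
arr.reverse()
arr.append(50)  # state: [77, 27, 5, 3, 3, -6, 50]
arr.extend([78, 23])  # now [77, 27, 5, 3, 3, -6, 50, 78, 23]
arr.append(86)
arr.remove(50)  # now [77, 27, 5, 3, 3, -6, 78, 23, 86]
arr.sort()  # [-6, 3, 3, 5, 23, 27, 77, 78, 86]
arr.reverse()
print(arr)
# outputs [86, 78, 77, 27, 23, 5, 3, 3, -6]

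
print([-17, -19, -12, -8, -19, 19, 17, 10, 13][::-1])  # [13, 10, 17, 19, -19, -8, -12, -19, -17]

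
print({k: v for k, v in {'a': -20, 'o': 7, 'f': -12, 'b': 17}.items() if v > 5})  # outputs {'o': 7, 'b': 17}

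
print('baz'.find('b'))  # 0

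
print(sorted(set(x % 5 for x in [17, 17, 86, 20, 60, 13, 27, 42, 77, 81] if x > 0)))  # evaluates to [0, 1, 2, 3]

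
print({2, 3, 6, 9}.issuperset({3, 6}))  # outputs True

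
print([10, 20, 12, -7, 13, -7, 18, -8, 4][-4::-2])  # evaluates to [-7, -7, 20]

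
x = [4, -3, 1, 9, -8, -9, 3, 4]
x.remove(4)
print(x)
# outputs [-3, 1, 9, -8, -9, 3, 4]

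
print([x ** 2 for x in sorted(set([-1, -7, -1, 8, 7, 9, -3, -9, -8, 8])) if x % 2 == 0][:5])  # [64, 64]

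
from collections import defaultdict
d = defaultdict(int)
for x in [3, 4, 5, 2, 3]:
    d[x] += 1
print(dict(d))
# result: {3: 2, 4: 1, 5: 1, 2: 1}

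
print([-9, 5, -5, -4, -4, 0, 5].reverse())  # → None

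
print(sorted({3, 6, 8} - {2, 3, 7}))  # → [6, 8]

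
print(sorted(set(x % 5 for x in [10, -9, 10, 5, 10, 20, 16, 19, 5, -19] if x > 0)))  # [0, 1, 4]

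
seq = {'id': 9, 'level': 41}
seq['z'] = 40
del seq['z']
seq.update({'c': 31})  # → {'id': 9, 'level': 41, 'c': 31}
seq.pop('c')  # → 31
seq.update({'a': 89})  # {'id': 9, 'level': 41, 'a': 89}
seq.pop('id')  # 9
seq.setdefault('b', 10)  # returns 10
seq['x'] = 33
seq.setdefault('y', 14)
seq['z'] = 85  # {'level': 41, 'a': 89, 'b': 10, 'x': 33, 'y': 14, 'z': 85}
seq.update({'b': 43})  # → {'level': 41, 'a': 89, 'b': 43, 'x': 33, 'y': 14, 'z': 85}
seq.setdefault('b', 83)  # 43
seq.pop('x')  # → 33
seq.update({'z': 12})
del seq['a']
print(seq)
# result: {'level': 41, 'b': 43, 'y': 14, 'z': 12}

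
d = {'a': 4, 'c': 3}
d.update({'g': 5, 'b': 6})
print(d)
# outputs {'a': 4, 'c': 3, 'g': 5, 'b': 6}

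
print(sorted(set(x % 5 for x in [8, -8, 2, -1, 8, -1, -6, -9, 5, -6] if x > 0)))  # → [0, 2, 3]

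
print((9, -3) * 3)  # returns (9, -3, 9, -3, 9, -3)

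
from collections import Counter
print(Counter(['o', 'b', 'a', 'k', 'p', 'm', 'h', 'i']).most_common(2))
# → [('o', 1), ('b', 1)]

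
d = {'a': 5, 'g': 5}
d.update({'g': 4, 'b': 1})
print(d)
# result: {'a': 5, 'g': 4, 'b': 1}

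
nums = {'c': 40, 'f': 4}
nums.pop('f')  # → 4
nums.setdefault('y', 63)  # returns 63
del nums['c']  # {'y': 63}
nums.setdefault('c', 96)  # 96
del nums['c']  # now {'y': 63}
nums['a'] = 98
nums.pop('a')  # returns 98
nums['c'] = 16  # {'y': 63, 'c': 16}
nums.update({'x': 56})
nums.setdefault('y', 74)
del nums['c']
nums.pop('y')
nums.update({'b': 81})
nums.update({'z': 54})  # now {'x': 56, 'b': 81, 'z': 54}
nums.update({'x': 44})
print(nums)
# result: {'x': 44, 'b': 81, 'z': 54}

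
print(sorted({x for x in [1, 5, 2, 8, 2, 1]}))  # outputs [1, 2, 5, 8]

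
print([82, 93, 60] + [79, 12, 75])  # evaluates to [82, 93, 60, 79, 12, 75]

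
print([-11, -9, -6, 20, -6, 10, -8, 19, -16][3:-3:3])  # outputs [20]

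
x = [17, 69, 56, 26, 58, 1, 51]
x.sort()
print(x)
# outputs [1, 17, 26, 51, 56, 58, 69]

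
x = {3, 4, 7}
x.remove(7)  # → {3, 4}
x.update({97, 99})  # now {3, 4, 97, 99}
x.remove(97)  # {3, 4, 99}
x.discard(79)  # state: {3, 4, 99}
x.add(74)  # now {3, 4, 74, 99}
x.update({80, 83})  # {3, 4, 74, 80, 83, 99}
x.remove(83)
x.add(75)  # {3, 4, 74, 75, 80, 99}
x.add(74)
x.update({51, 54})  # {3, 4, 51, 54, 74, 75, 80, 99}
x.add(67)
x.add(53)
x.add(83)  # {3, 4, 51, 53, 54, 67, 74, 75, 80, 83, 99}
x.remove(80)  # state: {3, 4, 51, 53, 54, 67, 74, 75, 83, 99}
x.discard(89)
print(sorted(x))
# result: [3, 4, 51, 53, 54, 67, 74, 75, 83, 99]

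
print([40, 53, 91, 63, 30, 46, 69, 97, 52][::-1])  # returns [52, 97, 69, 46, 30, 63, 91, 53, 40]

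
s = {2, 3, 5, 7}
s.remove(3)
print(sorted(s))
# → [2, 5, 7]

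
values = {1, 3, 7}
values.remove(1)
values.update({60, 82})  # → {3, 7, 60, 82}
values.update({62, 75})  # {3, 7, 60, 62, 75, 82}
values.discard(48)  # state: {3, 7, 60, 62, 75, 82}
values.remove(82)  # {3, 7, 60, 62, 75}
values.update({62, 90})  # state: {3, 7, 60, 62, 75, 90}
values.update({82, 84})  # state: {3, 7, 60, 62, 75, 82, 84, 90}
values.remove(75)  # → {3, 7, 60, 62, 82, 84, 90}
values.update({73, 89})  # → {3, 7, 60, 62, 73, 82, 84, 89, 90}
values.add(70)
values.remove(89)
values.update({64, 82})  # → {3, 7, 60, 62, 64, 70, 73, 82, 84, 90}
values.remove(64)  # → {3, 7, 60, 62, 70, 73, 82, 84, 90}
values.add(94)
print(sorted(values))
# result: [3, 7, 60, 62, 70, 73, 82, 84, 90, 94]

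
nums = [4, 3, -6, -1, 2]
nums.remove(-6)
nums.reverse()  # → [2, -1, 3, 4]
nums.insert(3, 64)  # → [2, -1, 3, 64, 4]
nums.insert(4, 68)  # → [2, -1, 3, 64, 68, 4]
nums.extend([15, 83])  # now [2, -1, 3, 64, 68, 4, 15, 83]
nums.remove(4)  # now [2, -1, 3, 64, 68, 15, 83]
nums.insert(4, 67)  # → [2, -1, 3, 64, 67, 68, 15, 83]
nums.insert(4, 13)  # [2, -1, 3, 64, 13, 67, 68, 15, 83]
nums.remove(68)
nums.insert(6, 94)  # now [2, -1, 3, 64, 13, 67, 94, 15, 83]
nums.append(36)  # [2, -1, 3, 64, 13, 67, 94, 15, 83, 36]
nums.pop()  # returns 36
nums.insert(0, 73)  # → [73, 2, -1, 3, 64, 13, 67, 94, 15, 83]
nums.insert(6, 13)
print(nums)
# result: [73, 2, -1, 3, 64, 13, 13, 67, 94, 15, 83]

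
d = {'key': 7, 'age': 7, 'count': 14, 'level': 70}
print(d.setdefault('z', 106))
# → 106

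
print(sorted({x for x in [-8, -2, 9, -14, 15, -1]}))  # [-14, -8, -2, -1, 9, 15]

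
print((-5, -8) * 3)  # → (-5, -8, -5, -8, -5, -8)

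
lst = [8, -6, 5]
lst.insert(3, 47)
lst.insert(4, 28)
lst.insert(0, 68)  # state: [68, 8, -6, 5, 47, 28]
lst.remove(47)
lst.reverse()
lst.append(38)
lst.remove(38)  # [28, 5, -6, 8, 68]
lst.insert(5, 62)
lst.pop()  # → 62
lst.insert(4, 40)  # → [28, 5, -6, 8, 40, 68]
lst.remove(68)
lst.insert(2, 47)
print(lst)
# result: [28, 5, 47, -6, 8, 40]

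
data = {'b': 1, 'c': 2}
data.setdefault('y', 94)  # 94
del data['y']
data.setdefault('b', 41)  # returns 1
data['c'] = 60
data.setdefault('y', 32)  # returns 32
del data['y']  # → {'b': 1, 'c': 60}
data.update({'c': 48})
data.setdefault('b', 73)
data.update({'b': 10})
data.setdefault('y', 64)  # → 64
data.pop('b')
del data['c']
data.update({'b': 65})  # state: {'y': 64, 'b': 65}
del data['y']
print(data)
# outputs {'b': 65}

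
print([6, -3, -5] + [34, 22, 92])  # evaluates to [6, -3, -5, 34, 22, 92]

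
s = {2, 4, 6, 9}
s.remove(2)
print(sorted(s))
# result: [4, 6, 9]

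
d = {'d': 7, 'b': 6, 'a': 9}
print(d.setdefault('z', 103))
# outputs 103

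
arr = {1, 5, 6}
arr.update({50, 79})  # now {1, 5, 6, 50, 79}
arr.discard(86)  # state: {1, 5, 6, 50, 79}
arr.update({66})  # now {1, 5, 6, 50, 66, 79}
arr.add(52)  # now {1, 5, 6, 50, 52, 66, 79}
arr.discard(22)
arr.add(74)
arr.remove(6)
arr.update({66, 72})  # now {1, 5, 50, 52, 66, 72, 74, 79}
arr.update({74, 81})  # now {1, 5, 50, 52, 66, 72, 74, 79, 81}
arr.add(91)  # {1, 5, 50, 52, 66, 72, 74, 79, 81, 91}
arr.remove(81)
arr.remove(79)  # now {1, 5, 50, 52, 66, 72, 74, 91}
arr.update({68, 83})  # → {1, 5, 50, 52, 66, 68, 72, 74, 83, 91}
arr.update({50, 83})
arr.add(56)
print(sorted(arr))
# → [1, 5, 50, 52, 56, 66, 68, 72, 74, 83, 91]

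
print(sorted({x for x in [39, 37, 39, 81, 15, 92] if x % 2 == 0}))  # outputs [92]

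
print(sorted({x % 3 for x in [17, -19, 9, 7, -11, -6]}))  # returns [0, 1, 2]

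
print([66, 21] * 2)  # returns [66, 21, 66, 21]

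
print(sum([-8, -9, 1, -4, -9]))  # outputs -29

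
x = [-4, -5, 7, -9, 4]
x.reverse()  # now [4, -9, 7, -5, -4]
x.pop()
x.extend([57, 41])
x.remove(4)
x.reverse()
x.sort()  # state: [-9, -5, 7, 41, 57]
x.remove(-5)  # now [-9, 7, 41, 57]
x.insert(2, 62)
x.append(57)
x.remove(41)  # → [-9, 7, 62, 57, 57]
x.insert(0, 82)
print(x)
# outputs [82, -9, 7, 62, 57, 57]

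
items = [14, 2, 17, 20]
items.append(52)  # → [14, 2, 17, 20, 52]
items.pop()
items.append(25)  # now [14, 2, 17, 20, 25]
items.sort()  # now [2, 14, 17, 20, 25]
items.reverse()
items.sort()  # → [2, 14, 17, 20, 25]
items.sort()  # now [2, 14, 17, 20, 25]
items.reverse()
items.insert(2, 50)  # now [25, 20, 50, 17, 14, 2]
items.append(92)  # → [25, 20, 50, 17, 14, 2, 92]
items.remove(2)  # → [25, 20, 50, 17, 14, 92]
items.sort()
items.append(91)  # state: [14, 17, 20, 25, 50, 92, 91]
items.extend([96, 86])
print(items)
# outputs [14, 17, 20, 25, 50, 92, 91, 96, 86]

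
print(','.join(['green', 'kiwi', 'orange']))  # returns green,kiwi,orange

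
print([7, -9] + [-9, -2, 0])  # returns [7, -9, -9, -2, 0]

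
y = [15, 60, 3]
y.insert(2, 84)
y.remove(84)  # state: [15, 60, 3]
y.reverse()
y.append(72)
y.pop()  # 72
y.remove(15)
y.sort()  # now [3, 60]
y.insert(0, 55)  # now [55, 3, 60]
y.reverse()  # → [60, 3, 55]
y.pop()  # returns 55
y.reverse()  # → [3, 60]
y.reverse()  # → [60, 3]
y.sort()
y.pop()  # 60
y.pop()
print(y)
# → []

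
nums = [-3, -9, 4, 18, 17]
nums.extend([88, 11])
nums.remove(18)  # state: [-3, -9, 4, 17, 88, 11]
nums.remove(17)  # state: [-3, -9, 4, 88, 11]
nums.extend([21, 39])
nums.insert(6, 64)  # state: [-3, -9, 4, 88, 11, 21, 64, 39]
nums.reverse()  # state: [39, 64, 21, 11, 88, 4, -9, -3]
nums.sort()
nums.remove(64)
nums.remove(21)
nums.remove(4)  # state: [-9, -3, 11, 39, 88]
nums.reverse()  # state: [88, 39, 11, -3, -9]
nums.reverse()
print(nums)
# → [-9, -3, 11, 39, 88]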